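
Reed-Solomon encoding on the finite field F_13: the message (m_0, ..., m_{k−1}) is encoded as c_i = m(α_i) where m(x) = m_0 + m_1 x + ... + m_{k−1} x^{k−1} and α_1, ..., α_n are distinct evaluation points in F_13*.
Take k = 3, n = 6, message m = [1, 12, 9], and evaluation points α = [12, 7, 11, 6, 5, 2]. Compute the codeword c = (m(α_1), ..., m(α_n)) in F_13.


c = [11, 6, 0, 7, 0, 9]

Message polynomial: m(x) = 1 + 12·x + 9·x^2 (mod 13).
For each evaluation point α_i, compute m(α_i) mod 13:
  α_1 = 12: Horner steps 9 → 3 → 11, so m(12) = 11.
  α_2 = 7: Horner steps 9 → 10 → 6, so m(7) = 6.
  α_3 = 11: Horner steps 9 → 7 → 0, so m(11) = 0.
  α_4 = 6: Horner steps 9 → 1 → 7, so m(6) = 7.
  α_5 = 5: Horner steps 9 → 5 → 0, so m(5) = 0.
  α_6 = 2: Horner steps 9 → 4 → 9, so m(2) = 9.
Codeword c = [11, 6, 0, 7, 0, 9] ∈ F_13^6.


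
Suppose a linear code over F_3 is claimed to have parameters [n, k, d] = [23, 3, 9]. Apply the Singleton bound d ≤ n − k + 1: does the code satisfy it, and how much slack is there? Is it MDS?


Singleton RHS = n − k + 1 = 21, slack = 12, bound satisfied, not MDS.

Singleton bound: d ≤ n − k + 1.
Here n = 23, k = 3, so n − k + 1 = 21.
Given d = 9, check d ≤ 21: YES.
Slack = (n − k + 1) − d = 12.
The code is NOT MDS (slack = 12 > 0).
Description: the claimed parameters are [23, 3, 9]_3; such a code would be non-MDS.


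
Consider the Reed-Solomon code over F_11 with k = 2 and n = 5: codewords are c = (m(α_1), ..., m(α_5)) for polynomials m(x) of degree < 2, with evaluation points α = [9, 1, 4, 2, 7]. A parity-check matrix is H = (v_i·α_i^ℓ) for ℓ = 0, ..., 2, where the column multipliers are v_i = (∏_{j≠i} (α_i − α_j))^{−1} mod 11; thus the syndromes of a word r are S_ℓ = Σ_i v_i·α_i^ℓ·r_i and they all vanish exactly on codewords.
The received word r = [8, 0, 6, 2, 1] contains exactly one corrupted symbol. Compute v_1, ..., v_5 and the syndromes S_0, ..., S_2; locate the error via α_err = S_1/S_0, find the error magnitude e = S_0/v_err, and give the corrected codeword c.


S = (8, 6, 10), error at position 1, error magnitude e = 3, c = [5, 0, 6, 2, 1].

Step 1: column multipliers v_i = (∏_{j≠i}(α_i − α_j))^{−1} mod 11.
  i = 1 (α = 9): (9−1)(9−4)(9−2)(9−7) = 8·5·7·2 = 560 ≡ 10, so v_1 = 10^{−1} = 10 (mod 11).
  i = 2 (α = 1): (1−9)(1−4)(1−2)(1−7) = (−8)·(−3)·(−1)·(−6) = 144 ≡ 1, so v_2 = 1^{−1} = 1 (mod 11).
  i = 3 (α = 4): (4−9)(4−1)(4−2)(4−7) = (−5)·3·2·(−3) = 90 ≡ 2, so v_3 = 2^{−1} = 6 (mod 11).
  i = 4 (α = 2): (2−9)(2−1)(2−4)(2−7) = (−7)·1·(−2)·(−5) = −70 ≡ 7, so v_4 = 7^{−1} = 8 (mod 11).
  i = 5 (α = 7): (7−9)(7−1)(7−4)(7−2) = (−2)·6·3·5 = −180 ≡ 7, so v_5 = 7^{−1} = 8 (mod 11).
  v = [10, 1, 6, 8, 8].
Step 2: syndromes of r = [8, 0, 6, 2, 1] (all sums mod 11).
  S_0 = Σ v_i r_i = 10·8 + 1·0 + 6·6 + 8·2 + 8·1 = 140 ≡ 8.
  S_1 = Σ v_i α_i r_i = 10·9·8 + 1·1·0 + 6·4·6 + 8·2·2 + 8·7·1 = 952 ≡ 6.
  α_i^2 mod 11 = [4, 1, 5, 4, 5].
  S_2 = Σ v_i α_i^2 r_i = 10·4·8 + 1·1·0 + 6·5·6 + 8·4·2 + 8·5·1 = 604 ≡ 10.
  S = (8, 6, 10) ≠ 0, so r is not a codeword (an error is present).
Step 3: locate the error. For a single error e at position i, S_ℓ = v_i·e·α_i^ℓ, so α_err = S_1/S_0.
  S_0^{−1} = 8^{−1} = 7 (mod 11), so α_err = 6·7 = 42 ≡ 9 = α_1. Error position i = 1.
  Consistency check: S_2/S_1 = 10·2 = 20 ≡ 9 = α_err ✓ (single-error assumption holds).
Step 4: error magnitude e = S_0/v_1 = S_0·∏_{j≠1}(α_1 − α_j) = 8·10 = 80 ≡ 3 (mod 11).
Step 5: correct position 1: c_1 = r_1 − e = 8 − 3 ≡ 5 (mod 11). Hence c = [5, 0, 6, 2, 1].
  Check: interpolating c through the α_i gives m(x) = 9 + 2·x (degree < 2) with m(α_i) = c_i for every i, so c is indeed a codeword.


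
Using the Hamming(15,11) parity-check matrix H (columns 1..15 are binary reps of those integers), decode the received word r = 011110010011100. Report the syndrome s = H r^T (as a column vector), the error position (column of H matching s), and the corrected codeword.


s = (0, 0, 1, 0)^T, error position = 2, corrected codeword c = 001110010011100

Compute s = H r^T mod 2 one row at a time:
  s_1 = 1 + 0 + 0 + 1 + 1 + 1 + 0 + 0 = 4 ≡ 0 (mod 2).
  s_2 = 1 + 1 + 0 + 0 + 1 + 1 + 0 + 0 = 4 ≡ 0 (mod 2).
  s_3 = 1 + 1 + 0 + 0 + 0 + 1 + 0 + 0 = 3 ≡ 1 (mod 2).
  s_4 = 0 + 1 + 1 + 0 + 0 + 1 + 1 + 0 = 4 ≡ 0 (mod 2).
s = (0, 0, 1, 0)^T — this equals column 2 of H (binary 0010), so error is at position 2.
Correct: flip bit 2 of r = 011110010011100 to get c = 001110010011100.


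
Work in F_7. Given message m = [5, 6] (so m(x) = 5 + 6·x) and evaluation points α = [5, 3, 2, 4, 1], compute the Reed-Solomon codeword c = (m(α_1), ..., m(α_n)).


c = [0, 2, 3, 1, 4]

Message polynomial: m(x) = 5 + 6·x (mod 7).
For each evaluation point α_i, compute m(α_i) mod 7:
  α_1 = 5: Horner steps 6 → 0, so m(5) = 0.
  α_2 = 3: Horner steps 6 → 2, so m(3) = 2.
  α_3 = 2: Horner steps 6 → 3, so m(2) = 3.
  α_4 = 4: Horner steps 6 → 1, so m(4) = 1.
  α_5 = 1: Horner steps 6 → 4, so m(1) = 4.
Codeword c = [0, 2, 3, 1, 4] ∈ F_7^5.


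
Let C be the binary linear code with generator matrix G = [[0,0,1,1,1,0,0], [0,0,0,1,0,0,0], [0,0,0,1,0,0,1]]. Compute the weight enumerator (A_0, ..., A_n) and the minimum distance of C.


Weight distribution: A_0 = 1, A_1 = 2, A_2 = 2, A_3 = 2, A_4 = 1. Minimum distance d = 1.

Enumerate all 2^3 = 8 messages m ∈ F_2^3.
For each, compute codeword c = mG in F_2^7, then tally its weight.
  m = 000 → c = 0000000, weight = 0.
  m = 100 → c = 0011100, weight = 3.
  m = 010 → c = 0001000, weight = 1.
  m = 110 → c = 0010100, weight = 2.
  m = 001 → c = 0001001, weight = 2.
  m = 101 → c = 0010101, weight = 3.
  m = 011 → c = 0000001, weight = 1.
  m = 111 → c = 0011101, weight = 4.
Tally weights:
  weight 0: 1 codewords.
  weight 1: 2 codewords.
  weight 2: 2 codewords.
  weight 3: 2 codewords.
  weight 4: 1 codewords.
Minimum distance d = smallest w > 0 with A_w > 0 = 1.
Sanity: Σ A_w = 8 = 2^3 = 8 ✓.


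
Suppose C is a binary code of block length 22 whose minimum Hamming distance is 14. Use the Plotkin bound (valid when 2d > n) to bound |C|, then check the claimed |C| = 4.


Plotkin bound M ≤ 4; given |C| = 4 ≤ bound (satisfied).

Check applicability: 2d = 28, n = 22.
2d − n = 6 > 0, so Plotkin applies.
Compute d/(2d−n) = 14/6 ≈ 2.3333.
⌊d/(2d−n)⌋ = 2.
Plotkin bound: M ≤ 2·2 = 4.
Given |C| = 4, check: satisfied.
This |C| is at the Plotkin bound.


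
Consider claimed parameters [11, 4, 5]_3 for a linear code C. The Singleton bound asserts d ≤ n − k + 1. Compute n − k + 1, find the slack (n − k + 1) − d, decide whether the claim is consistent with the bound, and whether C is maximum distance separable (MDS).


Singleton RHS = n − k + 1 = 8, slack = 3, bound satisfied, not MDS.

Singleton bound: d ≤ n − k + 1.
Here n = 11, k = 4, so n − k + 1 = 8.
Given d = 5, check d ≤ 8: YES.
Slack = (n − k + 1) − d = 3.
The code is NOT MDS (slack = 3 > 0).
Description: the claimed parameters are [11, 4, 5]_3; such a code would be non-MDS.


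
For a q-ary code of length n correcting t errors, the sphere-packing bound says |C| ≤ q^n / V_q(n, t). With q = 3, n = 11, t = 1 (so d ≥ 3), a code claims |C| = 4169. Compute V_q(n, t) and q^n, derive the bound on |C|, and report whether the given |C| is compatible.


V_q(n, t) = 23, q^n = 177147, Hamming bound = 7702, |C| = 4169 ≤ bound (satisfied).

Step 1: Compute V_q(n, t) = Σ_{j=0}^1 C(n, j) (q−1)^j.
  j = 0: C(11,0)·(2)^0 = 1·1 = 1.
  j = 1: C(11,1)·(2)^1 = 11·2 = 22.
  V_q(n, t) = 1 + 22 = 23.
Step 2: q^n = 3^11 = 177147.
Step 3: Hamming bound ⌊q^n / V_q(n,t)⌋ = ⌊177147/23⌋ = 7702.
Step 4: Compare |C| = 4169 to 7702: satisfied.
The claimed |C| lies below the Hamming bound.


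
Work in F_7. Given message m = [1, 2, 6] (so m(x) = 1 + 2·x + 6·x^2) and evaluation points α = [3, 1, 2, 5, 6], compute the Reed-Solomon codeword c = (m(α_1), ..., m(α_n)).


c = [5, 2, 1, 0, 5]

Message polynomial: m(x) = 1 + 2·x + 6·x^2 (mod 7).
For each evaluation point α_i, compute m(α_i) mod 7:
  α_1 = 3: Horner steps 6 → 6 → 5, so m(3) = 5.
  α_2 = 1: Horner steps 6 → 1 → 2, so m(1) = 2.
  α_3 = 2: Horner steps 6 → 0 → 1, so m(2) = 1.
  α_4 = 5: Horner steps 6 → 4 → 0, so m(5) = 0.
  α_5 = 6: Horner steps 6 → 3 → 5, so m(6) = 5.
Codeword c = [5, 2, 1, 0, 5] ∈ F_7^5.


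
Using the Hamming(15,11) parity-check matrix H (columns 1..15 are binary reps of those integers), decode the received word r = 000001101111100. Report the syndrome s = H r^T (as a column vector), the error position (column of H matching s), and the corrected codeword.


s = (1, 0, 0, 0)^T, error position = 8, corrected codeword c = 000001111111100

Compute s = H r^T mod 2 one row at a time:
  s_1 = 0 + 1 + 1 + 1 + 1 + 1 + 0 + 0 = 5 ≡ 1 (mod 2).
  s_2 = 0 + 0 + 1 + 1 + 1 + 1 + 0 + 0 = 4 ≡ 0 (mod 2).
  s_3 = 0 + 0 + 1 + 1 + 1 + 1 + 0 + 0 = 4 ≡ 0 (mod 2).
  s_4 = 0 + 0 + 0 + 1 + 1 + 1 + 1 + 0 = 4 ≡ 0 (mod 2).
s = (1, 0, 0, 0)^T — this equals column 8 of H (binary 1000), so error is at position 8.
Correct: flip bit 8 of r = 000001101111100 to get c = 000001111111100.


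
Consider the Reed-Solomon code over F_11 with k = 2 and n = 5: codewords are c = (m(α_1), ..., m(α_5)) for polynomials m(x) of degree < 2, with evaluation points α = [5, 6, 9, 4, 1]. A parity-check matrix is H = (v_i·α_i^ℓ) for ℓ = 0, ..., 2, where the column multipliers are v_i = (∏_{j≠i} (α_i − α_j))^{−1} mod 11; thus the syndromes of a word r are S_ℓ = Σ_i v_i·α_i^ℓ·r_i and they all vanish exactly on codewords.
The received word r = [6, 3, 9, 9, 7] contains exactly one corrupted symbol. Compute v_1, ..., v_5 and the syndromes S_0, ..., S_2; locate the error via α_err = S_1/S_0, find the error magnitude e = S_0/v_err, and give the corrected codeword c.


S = (10, 2, 7), error at position 3, error magnitude e = 4, c = [6, 3, 5, 9, 7].

Step 1: column multipliers v_i = (∏_{j≠i}(α_i − α_j))^{−1} mod 11.
  i = 1 (α = 5): (5−6)(5−9)(5−4)(5−1) = (−1)·(−4)·1·4 = 16 ≡ 5, so v_1 = 5^{−1} = 9 (mod 11).
  i = 2 (α = 6): (6−5)(6−9)(6−4)(6−1) = 1·(−3)·2·5 = −30 ≡ 3, so v_2 = 3^{−1} = 4 (mod 11).
  i = 3 (α = 9): (9−5)(9−6)(9−4)(9−1) = 4·3·5·8 = 480 ≡ 7, so v_3 = 7^{−1} = 8 (mod 11).
  i = 4 (α = 4): (4−5)(4−6)(4−9)(4−1) = (−1)·(−2)·(−5)·3 = −30 ≡ 3, so v_4 = 3^{−1} = 4 (mod 11).
  i = 5 (α = 1): (1−5)(1−6)(1−9)(1−4) = (−4)·(−5)·(−8)·(−3) = 480 ≡ 7, so v_5 = 7^{−1} = 8 (mod 11).
  v = [9, 4, 8, 4, 8].
Step 2: syndromes of r = [6, 3, 9, 9, 7] (all sums mod 11).
  S_0 = Σ v_i r_i = 9·6 + 4·3 + 8·9 + 4·9 + 8·7 = 230 ≡ 10.
  S_1 = Σ v_i α_i r_i = 9·5·6 + 4·6·3 + 8·9·9 + 4·4·9 + 8·1·7 = 1190 ≡ 2.
  α_i^2 mod 11 = [3, 3, 4, 5, 1].
  S_2 = Σ v_i α_i^2 r_i = 9·3·6 + 4·3·3 + 8·4·9 + 4·5·9 + 8·1·7 = 722 ≡ 7.
  S = (10, 2, 7) ≠ 0, so r is not a codeword (an error is present).
Step 3: locate the error. For a single error e at position i, S_ℓ = v_i·e·α_i^ℓ, so α_err = S_1/S_0.
  S_0^{−1} = 10^{−1} = 10 (mod 11), so α_err = 2·10 = 20 ≡ 9 = α_3. Error position i = 3.
  Consistency check: S_2/S_1 = 7·6 = 42 ≡ 9 = α_err ✓ (single-error assumption holds).
Step 4: error magnitude e = S_0/v_3 = S_0·∏_{j≠3}(α_3 − α_j) = 10·7 = 70 ≡ 4 (mod 11).
Step 5: correct position 3: c_3 = r_3 − e = 9 − 4 ≡ 5 (mod 11). Hence c = [6, 3, 5, 9, 7].
  Check: interpolating c through the α_i gives m(x) = 10 + 8·x (degree < 2) with m(α_i) = c_i for every i, so c is indeed a codeword.


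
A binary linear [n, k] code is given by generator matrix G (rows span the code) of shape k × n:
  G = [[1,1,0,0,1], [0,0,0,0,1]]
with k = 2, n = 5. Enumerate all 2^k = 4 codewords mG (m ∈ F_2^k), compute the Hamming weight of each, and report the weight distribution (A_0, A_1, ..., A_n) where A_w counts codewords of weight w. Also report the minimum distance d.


Weight distribution: A_0 = 1, A_1 = 1, A_2 = 1, A_3 = 1. Minimum distance d = 1.

Enumerate all 2^2 = 4 messages m ∈ F_2^2.
For each, compute codeword c = mG in F_2^5, then tally its weight.
  m = 00 → c = 00000, weight = 0.
  m = 10 → c = 11001, weight = 3.
  m = 01 → c = 00001, weight = 1.
  m = 11 → c = 11000, weight = 2.
Tally weights:
  weight 0: 1 codewords.
  weight 1: 1 codewords.
  weight 2: 1 codewords.
  weight 3: 1 codewords.
Minimum distance d = smallest w > 0 with A_w > 0 = 1.
Sanity: Σ A_w = 4 = 2^2 = 4 ✓.


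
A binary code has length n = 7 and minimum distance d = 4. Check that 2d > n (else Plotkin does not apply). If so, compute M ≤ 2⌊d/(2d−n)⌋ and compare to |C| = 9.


Plotkin bound M ≤ 8; given |C| = 9 > bound (violated).

Check applicability: 2d = 8, n = 7.
2d − n = 1 > 0, so Plotkin applies.
Compute d/(2d−n) = 4/1 ≈ 4.0000.
⌊d/(2d−n)⌋ = 4.
Plotkin bound: M ≤ 2·4 = 8.
Given |C| = 9, check: VIOLATED.
This |C| is above the Plotkin bound, so no binary code with n = 7, d = 4 and 9 codewords exists.


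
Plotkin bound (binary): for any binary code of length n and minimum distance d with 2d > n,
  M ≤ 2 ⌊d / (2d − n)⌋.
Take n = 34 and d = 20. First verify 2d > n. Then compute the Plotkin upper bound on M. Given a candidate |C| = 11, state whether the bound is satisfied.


Plotkin bound M ≤ 6; given |C| = 11 > bound (violated).

Check applicability: 2d = 40, n = 34.
2d − n = 6 > 0, so Plotkin applies.
Compute d/(2d−n) = 20/6 ≈ 3.3333.
⌊d/(2d−n)⌋ = 3.
Plotkin bound: M ≤ 2·3 = 6.
Given |C| = 11, check: VIOLATED.
This |C| is above the Plotkin bound, so no binary code with n = 34, d = 20 and 11 codewords exists.


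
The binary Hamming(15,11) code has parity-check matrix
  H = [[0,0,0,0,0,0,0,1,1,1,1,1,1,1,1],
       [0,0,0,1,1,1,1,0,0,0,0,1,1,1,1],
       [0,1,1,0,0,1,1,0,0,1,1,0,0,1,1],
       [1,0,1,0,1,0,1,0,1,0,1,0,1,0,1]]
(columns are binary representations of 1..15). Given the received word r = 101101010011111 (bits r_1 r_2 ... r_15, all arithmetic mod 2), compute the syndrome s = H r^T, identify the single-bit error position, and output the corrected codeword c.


s = (0, 0, 1, 1)^T, error position = 3, corrected codeword c = 100101010011111

Compute s = H r^T mod 2 one row at a time:
  s_1 = 1 + 0 + 0 + 1 + 1 + 1 + 1 + 1 = 6 ≡ 0 (mod 2).
  s_2 = 1 + 0 + 1 + 0 + 1 + 1 + 1 + 1 = 6 ≡ 0 (mod 2).
  s_3 = 0 + 1 + 1 + 0 + 0 + 1 + 1 + 1 = 5 ≡ 1 (mod 2).
  s_4 = 1 + 1 + 0 + 0 + 0 + 1 + 1 + 1 = 5 ≡ 1 (mod 2).
s = (0, 0, 1, 1)^T — this equals column 3 of H (binary 0011), so error is at position 3.
Correct: flip bit 3 of r = 101101010011111 to get c = 100101010011111.


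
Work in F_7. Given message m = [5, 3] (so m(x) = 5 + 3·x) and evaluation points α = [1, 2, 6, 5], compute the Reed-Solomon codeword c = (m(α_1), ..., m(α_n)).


c = [1, 4, 2, 6]

Message polynomial: m(x) = 5 + 3·x (mod 7).
For each evaluation point α_i, compute m(α_i) mod 7:
  α_1 = 1: Horner steps 3 → 1, so m(1) = 1.
  α_2 = 2: Horner steps 3 → 4, so m(2) = 4.
  α_3 = 6: Horner steps 3 → 2, so m(6) = 2.
  α_4 = 5: Horner steps 3 → 6, so m(5) = 6.
Codeword c = [1, 4, 2, 6] ∈ F_7^4.


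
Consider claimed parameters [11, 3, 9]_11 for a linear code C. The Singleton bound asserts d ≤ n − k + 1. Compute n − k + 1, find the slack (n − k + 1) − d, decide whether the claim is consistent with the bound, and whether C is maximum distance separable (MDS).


Singleton RHS = n − k + 1 = 9, slack = 0, bound satisfied, MDS.

Singleton bound: d ≤ n − k + 1.
Here n = 11, k = 3, so n − k + 1 = 9.
Given d = 9, check d ≤ 9: YES.
Slack = (n − k + 1) − d = 0.
The code is MDS (slack = 0).
Description: the claimed parameters are [11, 3, 9]_11; such a code would be MDS (meets Singleton bound).


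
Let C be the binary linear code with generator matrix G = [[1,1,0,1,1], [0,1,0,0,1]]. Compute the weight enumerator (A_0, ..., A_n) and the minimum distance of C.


Weight distribution: A_0 = 1, A_2 = 2, A_4 = 1. Minimum distance d = 2.

Enumerate all 2^2 = 4 messages m ∈ F_2^2.
For each, compute codeword c = mG in F_2^5, then tally its weight.
  m = 00 → c = 00000, weight = 0.
  m = 10 → c = 11011, weight = 4.
  m = 01 → c = 01001, weight = 2.
  m = 11 → c = 10010, weight = 2.
Tally weights:
  weight 0: 1 codewords.
  weight 2: 2 codewords.
  weight 4: 1 codewords.
Minimum distance d = smallest w > 0 with A_w > 0 = 2.
Sanity: Σ A_w = 4 = 2^2 = 4 ✓.


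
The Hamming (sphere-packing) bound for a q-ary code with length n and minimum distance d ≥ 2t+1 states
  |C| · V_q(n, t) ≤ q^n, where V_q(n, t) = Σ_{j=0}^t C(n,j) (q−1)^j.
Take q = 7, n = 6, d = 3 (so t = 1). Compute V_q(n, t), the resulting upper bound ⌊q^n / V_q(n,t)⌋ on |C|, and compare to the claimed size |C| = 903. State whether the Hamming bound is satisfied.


V_q(n, t) = 37, q^n = 117649, Hamming bound = 3179, |C| = 903 ≤ bound (satisfied).

Step 1: Compute V_q(n, t) = Σ_{j=0}^1 C(n, j) (q−1)^j.
  j = 0: C(6,0)·(6)^0 = 1·1 = 1.
  j = 1: C(6,1)·(6)^1 = 6·6 = 36.
  V_q(n, t) = 1 + 36 = 37.
Step 2: q^n = 7^6 = 117649.
Step 3: Hamming bound ⌊q^n / V_q(n,t)⌋ = ⌊117649/37⌋ = 3179.
Step 4: Compare |C| = 903 to 3179: satisfied.
The claimed |C| lies below the Hamming bound.


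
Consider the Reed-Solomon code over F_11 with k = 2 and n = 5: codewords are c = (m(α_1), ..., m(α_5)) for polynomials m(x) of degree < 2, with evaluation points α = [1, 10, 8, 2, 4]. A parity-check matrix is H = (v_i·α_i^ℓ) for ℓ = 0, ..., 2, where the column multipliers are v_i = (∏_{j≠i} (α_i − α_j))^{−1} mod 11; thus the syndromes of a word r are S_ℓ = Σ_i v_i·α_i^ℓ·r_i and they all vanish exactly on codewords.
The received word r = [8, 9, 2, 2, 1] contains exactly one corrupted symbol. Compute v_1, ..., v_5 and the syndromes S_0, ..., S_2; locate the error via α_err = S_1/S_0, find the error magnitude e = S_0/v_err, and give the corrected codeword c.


S = (5, 7, 1), error at position 3, error magnitude e = 3, c = [8, 9, 10, 2, 1].

Step 1: column multipliers v_i = (∏_{j≠i}(α_i − α_j))^{−1} mod 11.
  i = 1 (α = 1): (1−10)(1−8)(1−2)(1−4) = (−9)·(−7)·(−1)·(−3) = 189 ≡ 2, so v_1 = 2^{−1} = 6 (mod 11).
  i = 2 (α = 10): (10−1)(10−8)(10−2)(10−4) = 9·2·8·6 = 864 ≡ 6, so v_2 = 6^{−1} = 2 (mod 11).
  i = 3 (α = 8): (8−1)(8−10)(8−2)(8−4) = 7·(−2)·6·4 = −336 ≡ 5, so v_3 = 5^{−1} = 9 (mod 11).
  i = 4 (α = 2): (2−1)(2−10)(2−8)(2−4) = 1·(−8)·(−6)·(−2) = −96 ≡ 3, so v_4 = 3^{−1} = 4 (mod 11).
  i = 5 (α = 4): (4−1)(4−10)(4−8)(4−2) = 3·(−6)·(−4)·2 = 144 ≡ 1, so v_5 = 1^{−1} = 1 (mod 11).
  v = [6, 2, 9, 4, 1].
Step 2: syndromes of r = [8, 9, 2, 2, 1] (all sums mod 11).
  S_0 = Σ v_i r_i = 6·8 + 2·9 + 9·2 + 4·2 + 1·1 = 93 ≡ 5.
  S_1 = Σ v_i α_i r_i = 6·1·8 + 2·10·9 + 9·8·2 + 4·2·2 + 1·4·1 = 392 ≡ 7.
  α_i^2 mod 11 = [1, 1, 9, 4, 5].
  S_2 = Σ v_i α_i^2 r_i = 6·1·8 + 2·1·9 + 9·9·2 + 4·4·2 + 1·5·1 = 265 ≡ 1.
  S = (5, 7, 1) ≠ 0, so r is not a codeword (an error is present).
Step 3: locate the error. For a single error e at position i, S_ℓ = v_i·e·α_i^ℓ, so α_err = S_1/S_0.
  S_0^{−1} = 5^{−1} = 9 (mod 11), so α_err = 7·9 = 63 ≡ 8 = α_3. Error position i = 3.
  Consistency check: S_2/S_1 = 1·8 = 8 ≡ 8 = α_err ✓ (single-error assumption holds).
Step 4: error magnitude e = S_0/v_3 = S_0·∏_{j≠3}(α_3 − α_j) = 5·5 = 25 ≡ 3 (mod 11).
Step 5: correct position 3: c_3 = r_3 − e = 2 − 3 ≡ 10 (mod 11). Hence c = [8, 9, 10, 2, 1].
  Check: interpolating c through the α_i gives m(x) = 3 + 5·x (degree < 2) with m(α_i) = c_i for every i, so c is indeed a codeword.


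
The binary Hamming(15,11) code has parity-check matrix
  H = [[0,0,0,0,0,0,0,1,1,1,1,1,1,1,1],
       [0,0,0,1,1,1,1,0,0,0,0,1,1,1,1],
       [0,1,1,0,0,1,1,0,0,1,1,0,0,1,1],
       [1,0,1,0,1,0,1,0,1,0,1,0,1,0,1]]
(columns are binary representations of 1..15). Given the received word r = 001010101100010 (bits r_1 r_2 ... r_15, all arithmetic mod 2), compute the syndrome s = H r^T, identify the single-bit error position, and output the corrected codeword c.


s = (1, 1, 0, 0)^T, error position = 12, corrected codeword c = 001010101101010

Compute s = H r^T mod 2 one row at a time:
  s_1 = 0 + 1 + 1 + 0 + 0 + 0 + 1 + 0 = 3 ≡ 1 (mod 2).
  s_2 = 0 + 1 + 0 + 1 + 0 + 0 + 1 + 0 = 3 ≡ 1 (mod 2).
  s_3 = 0 + 1 + 0 + 1 + 1 + 0 + 1 + 0 = 4 ≡ 0 (mod 2).
  s_4 = 0 + 1 + 1 + 1 + 1 + 0 + 0 + 0 = 4 ≡ 0 (mod 2).
s = (1, 1, 0, 0)^T — this equals column 12 of H (binary 1100), so error is at position 12.
Correct: flip bit 12 of r = 001010101100010 to get c = 001010101101010.


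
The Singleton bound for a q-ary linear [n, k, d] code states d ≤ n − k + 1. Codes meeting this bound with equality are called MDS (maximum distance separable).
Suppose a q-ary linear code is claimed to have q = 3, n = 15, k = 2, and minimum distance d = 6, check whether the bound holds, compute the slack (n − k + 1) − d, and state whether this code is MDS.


Singleton RHS = n − k + 1 = 14, slack = 8, bound satisfied, not MDS.

Singleton bound: d ≤ n − k + 1.
Here n = 15, k = 2, so n − k + 1 = 14.
Given d = 6, check d ≤ 14: YES.
Slack = (n − k + 1) − d = 8.
The code is NOT MDS (slack = 8 > 0).
Description: the claimed parameters are [15, 2, 6]_3; such a code would be non-MDS.


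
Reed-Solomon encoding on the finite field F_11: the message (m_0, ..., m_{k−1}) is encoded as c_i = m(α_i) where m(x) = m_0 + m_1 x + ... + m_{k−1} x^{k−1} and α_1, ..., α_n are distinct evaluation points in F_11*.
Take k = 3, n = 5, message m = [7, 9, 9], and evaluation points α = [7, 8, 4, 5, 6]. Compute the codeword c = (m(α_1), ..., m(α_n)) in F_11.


c = [5, 6, 0, 2, 0]

Message polynomial: m(x) = 7 + 9·x + 9·x^2 (mod 11).
For each evaluation point α_i, compute m(α_i) mod 11:
  α_1 = 7: Horner steps 9 → 6 → 5, so m(7) = 5.
  α_2 = 8: Horner steps 9 → 4 → 6, so m(8) = 6.
  α_3 = 4: Horner steps 9 → 1 → 0, so m(4) = 0.
  α_4 = 5: Horner steps 9 → 10 → 2, so m(5) = 2.
  α_5 = 6: Horner steps 9 → 8 → 0, so m(6) = 0.
Codeword c = [5, 6, 0, 2, 0] ∈ F_11^5.


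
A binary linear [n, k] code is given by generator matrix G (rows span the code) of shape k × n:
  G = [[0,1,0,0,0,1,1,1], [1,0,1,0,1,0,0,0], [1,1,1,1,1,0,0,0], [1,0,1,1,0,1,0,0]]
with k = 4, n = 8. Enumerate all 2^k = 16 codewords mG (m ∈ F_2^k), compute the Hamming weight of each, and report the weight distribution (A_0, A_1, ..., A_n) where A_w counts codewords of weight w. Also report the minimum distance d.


Weight distribution: A_0 = 1, A_2 = 1, A_3 = 4, A_4 = 5, A_5 = 2, A_6 = 1, A_7 = 2. Minimum distance d = 2.

Enumerate all 2^4 = 16 messages m ∈ F_2^4.
For each, compute codeword c = mG in F_2^8, then tally its weight.
  m = 0000 → c = 00000000, weight = 0.
  m = 1000 → c = 01000111, weight = 4.
  m = 0100 → c = 10101000, weight = 3.
  m = 1100 → c = 11101111, weight = 7.
  m = 0010 → c = 11111000, weight = 5.
  m = 1010 → c = 10111111, weight = 7.
  m = 0110 → c = 01010000, weight = 2.
  m = 1110 → c = 00010111, weight = 4.
  m = 0001 → c = 10110100, weight = 4.
  m = 1001 → c = 11110011, weight = 6.
  m = 0101 → c = 00011100, weight = 3.
  m = 1101 → c = 01011011, weight = 5.
  m = 0011 → c = 01001100, weight = 3.
  m = 1011 → c = 00001011, weight = 3.
  m = 0111 → c = 11100100, weight = 4.
  m = 1111 → c = 10100011, weight = 4.
Tally weights:
  weight 0: 1 codewords.
  weight 2: 1 codewords.
  weight 3: 4 codewords.
  weight 4: 5 codewords.
  weight 5: 2 codewords.
  weight 6: 1 codewords.
  weight 7: 2 codewords.
Minimum distance d = smallest w > 0 with A_w > 0 = 2.
Sanity: Σ A_w = 16 = 2^4 = 16 ✓.


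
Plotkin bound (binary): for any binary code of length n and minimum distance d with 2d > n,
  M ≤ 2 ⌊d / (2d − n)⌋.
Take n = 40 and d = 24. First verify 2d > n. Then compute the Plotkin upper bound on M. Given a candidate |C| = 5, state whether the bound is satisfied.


Plotkin bound M ≤ 6; given |C| = 5 ≤ bound (satisfied).

Check applicability: 2d = 48, n = 40.
2d − n = 8 > 0, so Plotkin applies.
Compute d/(2d−n) = 24/8 ≈ 3.0000.
⌊d/(2d−n)⌋ = 3.
Plotkin bound: M ≤ 2·3 = 6.
Given |C| = 5, check: satisfied.
This |C| is below the Plotkin bound.


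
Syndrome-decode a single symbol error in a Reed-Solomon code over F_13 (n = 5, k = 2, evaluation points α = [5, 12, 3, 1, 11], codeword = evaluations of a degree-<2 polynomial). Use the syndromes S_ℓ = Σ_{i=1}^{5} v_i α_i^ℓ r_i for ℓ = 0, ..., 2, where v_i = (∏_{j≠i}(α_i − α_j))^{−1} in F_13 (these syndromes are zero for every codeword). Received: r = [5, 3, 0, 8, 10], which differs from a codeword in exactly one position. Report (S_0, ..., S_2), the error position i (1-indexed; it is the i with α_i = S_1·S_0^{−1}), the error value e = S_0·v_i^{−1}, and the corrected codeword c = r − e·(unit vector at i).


S = (3, 7, 12), error at position 5, error magnitude e = 3, c = [5, 3, 0, 8, 7].

Step 1: column multipliers v_i = (∏_{j≠i}(α_i − α_j))^{−1} mod 13.
  i = 1 (α = 5): (5−12)(5−3)(5−1)(5−11) = (−7)·2·4·(−6) = 336 ≡ 11, so v_1 = 11^{−1} = 6 (mod 13).
  i = 2 (α = 12): (12−5)(12−3)(12−1)(12−11) = 7·9·11·1 = 693 ≡ 4, so v_2 = 4^{−1} = 10 (mod 13).
  i = 3 (α = 3): (3−5)(3−12)(3−1)(3−11) = (−2)·(−9)·2·(−8) = −288 ≡ 11, so v_3 = 11^{−1} = 6 (mod 13).
  i = 4 (α = 1): (1−5)(1−12)(1−3)(1−11) = (−4)·(−11)·(−2)·(−10) = 880 ≡ 9, so v_4 = 9^{−1} = 3 (mod 13).
  i = 5 (α = 11): (11−5)(11−12)(11−3)(11−1) = 6·(−1)·8·10 = −480 ≡ 1, so v_5 = 1^{−1} = 1 (mod 13).
  v = [6, 10, 6, 3, 1].
Step 2: syndromes of r = [5, 3, 0, 8, 10] (all sums mod 13).
  S_0 = Σ v_i r_i = 6·5 + 10·3 + 6·0 + 3·8 + 1·10 = 94 ≡ 3.
  S_1 = Σ v_i α_i r_i = 6·5·5 + 10·12·3 + 6·3·0 + 3·1·8 + 1·11·10 = 644 ≡ 7.
  α_i^2 mod 13 = [12, 1, 9, 1, 4].
  S_2 = Σ v_i α_i^2 r_i = 6·12·5 + 10·1·3 + 6·9·0 + 3·1·8 + 1·4·10 = 454 ≡ 12.
  S = (3, 7, 12) ≠ 0, so r is not a codeword (an error is present).
Step 3: locate the error. For a single error e at position i, S_ℓ = v_i·e·α_i^ℓ, so α_err = S_1/S_0.
  S_0^{−1} = 3^{−1} = 9 (mod 13), so α_err = 7·9 = 63 ≡ 11 = α_5. Error position i = 5.
  Consistency check: S_2/S_1 = 12·2 = 24 ≡ 11 = α_err ✓ (single-error assumption holds).
Step 4: error magnitude e = S_0/v_5 = S_0·∏_{j≠5}(α_5 − α_j) = 3·1 = 3 ≡ 3 (mod 13).
Step 5: correct position 5: c_5 = r_5 − e = 10 − 3 ≡ 7 (mod 13). Hence c = [5, 3, 0, 8, 7].
  Check: interpolating c through the α_i gives m(x) = 12 + 9·x (degree < 2) with m(α_i) = c_i for every i, so c is indeed a codeword.


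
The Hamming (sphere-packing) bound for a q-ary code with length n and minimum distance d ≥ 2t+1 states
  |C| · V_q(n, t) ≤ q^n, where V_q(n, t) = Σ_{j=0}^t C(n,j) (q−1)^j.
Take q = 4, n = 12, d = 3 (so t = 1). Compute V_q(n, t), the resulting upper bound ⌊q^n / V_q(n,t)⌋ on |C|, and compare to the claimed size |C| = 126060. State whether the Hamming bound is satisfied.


V_q(n, t) = 37, q^n = 16777216, Hamming bound = 453438, |C| = 126060 ≤ bound (satisfied).

Step 1: Compute V_q(n, t) = Σ_{j=0}^1 C(n, j) (q−1)^j.
  j = 0: C(12,0)·(3)^0 = 1·1 = 1.
  j = 1: C(12,1)·(3)^1 = 12·3 = 36.
  V_q(n, t) = 1 + 36 = 37.
Step 2: q^n = 4^12 = 16777216.
Step 3: Hamming bound ⌊q^n / V_q(n,t)⌋ = ⌊16777216/37⌋ = 453438.
Step 4: Compare |C| = 126060 to 453438: satisfied.
The claimed |C| lies below the Hamming bound.


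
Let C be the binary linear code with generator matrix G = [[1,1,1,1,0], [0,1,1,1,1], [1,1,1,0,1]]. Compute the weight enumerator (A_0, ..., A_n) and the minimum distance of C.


Weight distribution: A_0 = 1, A_2 = 4, A_4 = 3. Minimum distance d = 2.

Enumerate all 2^3 = 8 messages m ∈ F_2^3.
For each, compute codeword c = mG in F_2^5, then tally its weight.
  m = 000 → c = 00000, weight = 0.
  m = 100 → c = 11110, weight = 4.
  m = 010 → c = 01111, weight = 4.
  m = 110 → c = 10001, weight = 2.
  m = 001 → c = 11101, weight = 4.
  m = 101 → c = 00011, weight = 2.
  m = 011 → c = 10010, weight = 2.
  m = 111 → c = 01100, weight = 2.
Tally weights:
  weight 0: 1 codewords.
  weight 2: 4 codewords.
  weight 4: 3 codewords.
Minimum distance d = smallest w > 0 with A_w > 0 = 2.
Sanity: Σ A_w = 8 = 2^3 = 8 ✓.


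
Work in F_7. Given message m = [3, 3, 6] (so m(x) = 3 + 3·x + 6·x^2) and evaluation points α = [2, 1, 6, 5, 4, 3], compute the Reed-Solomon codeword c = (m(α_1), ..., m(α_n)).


c = [5, 5, 6, 0, 6, 3]

Message polynomial: m(x) = 3 + 3·x + 6·x^2 (mod 7).
For each evaluation point α_i, compute m(α_i) mod 7:
  α_1 = 2: Horner steps 6 → 1 → 5, so m(2) = 5.
  α_2 = 1: Horner steps 6 → 2 → 5, so m(1) = 5.
  α_3 = 6: Horner steps 6 → 4 → 6, so m(6) = 6.
  α_4 = 5: Horner steps 6 → 5 → 0, so m(5) = 0.
  α_5 = 4: Horner steps 6 → 6 → 6, so m(4) = 6.
  α_6 = 3: Horner steps 6 → 0 → 3, so m(3) = 3.
Codeword c = [5, 5, 6, 0, 6, 3] ∈ F_7^6.


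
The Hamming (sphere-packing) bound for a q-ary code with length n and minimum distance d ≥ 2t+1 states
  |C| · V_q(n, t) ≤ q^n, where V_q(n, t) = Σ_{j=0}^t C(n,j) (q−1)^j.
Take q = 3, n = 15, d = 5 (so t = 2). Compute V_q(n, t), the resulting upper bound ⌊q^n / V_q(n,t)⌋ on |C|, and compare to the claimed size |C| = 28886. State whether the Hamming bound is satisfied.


V_q(n, t) = 451, q^n = 14348907, Hamming bound = 31815, |C| = 28886 ≤ bound (satisfied).

Step 1: Compute V_q(n, t) = Σ_{j=0}^2 C(n, j) (q−1)^j.
  j = 0: C(15,0)·(2)^0 = 1·1 = 1.
  j = 1: C(15,1)·(2)^1 = 15·2 = 30.
  j = 2: C(15,2)·(2)^2 = 105·4 = 420.
  V_q(n, t) = 1 + 30 + 420 = 451.
Step 2: q^n = 3^15 = 14348907.
Step 3: Hamming bound ⌊q^n / V_q(n,t)⌋ = ⌊14348907/451⌋ = 31815.
Step 4: Compare |C| = 28886 to 31815: satisfied.
The claimed |C| lies below the Hamming bound.


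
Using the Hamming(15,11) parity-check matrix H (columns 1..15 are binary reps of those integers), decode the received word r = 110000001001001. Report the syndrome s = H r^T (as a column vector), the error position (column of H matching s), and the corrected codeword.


s = (1, 0, 0, 1)^T, error position = 9, corrected codeword c = 110000000001001

Compute s = H r^T mod 2 one row at a time:
  s_1 = 0 + 1 + 0 + 0 + 1 + 0 + 0 + 1 = 3 ≡ 1 (mod 2).
  s_2 = 0 + 0 + 0 + 0 + 1 + 0 + 0 + 1 = 2 ≡ 0 (mod 2).
  s_3 = 1 + 0 + 0 + 0 + 0 + 0 + 0 + 1 = 2 ≡ 0 (mod 2).
  s_4 = 1 + 0 + 0 + 0 + 1 + 0 + 0 + 1 = 3 ≡ 1 (mod 2).
s = (1, 0, 0, 1)^T — this equals column 9 of H (binary 1001), so error is at position 9.
Correct: flip bit 9 of r = 110000001001001 to get c = 110000000001001.


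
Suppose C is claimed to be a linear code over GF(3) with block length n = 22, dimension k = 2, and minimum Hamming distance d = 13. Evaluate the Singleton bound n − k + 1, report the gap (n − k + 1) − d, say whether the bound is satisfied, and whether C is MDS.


Singleton RHS = n − k + 1 = 21, slack = 8, bound satisfied, not MDS.

Singleton bound: d ≤ n − k + 1.
Here n = 22, k = 2, so n − k + 1 = 21.
Given d = 13, check d ≤ 21: YES.
Slack = (n − k + 1) − d = 8.
The code is NOT MDS (slack = 8 > 0).
Description: the claimed parameters are [22, 2, 13]_3; such a code would be non-MDS.


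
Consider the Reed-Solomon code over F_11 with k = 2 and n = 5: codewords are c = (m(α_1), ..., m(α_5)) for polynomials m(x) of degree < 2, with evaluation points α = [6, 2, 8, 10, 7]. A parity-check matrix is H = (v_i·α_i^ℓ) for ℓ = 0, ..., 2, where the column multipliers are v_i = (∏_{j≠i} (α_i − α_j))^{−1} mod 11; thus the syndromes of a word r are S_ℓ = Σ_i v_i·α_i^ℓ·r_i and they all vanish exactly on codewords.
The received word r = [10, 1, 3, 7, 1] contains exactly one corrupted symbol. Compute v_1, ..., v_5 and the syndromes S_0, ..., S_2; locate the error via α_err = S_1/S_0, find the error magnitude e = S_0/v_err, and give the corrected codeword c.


S = (7, 3, 6), error at position 2, error magnitude e = 10, c = [10, 2, 3, 7, 1].

Step 1: column multipliers v_i = (∏_{j≠i}(α_i − α_j))^{−1} mod 11.
  i = 1 (α = 6): (6−2)(6−8)(6−10)(6−7) = 4·(−2)·(−4)·(−1) = −32 ≡ 1, so v_1 = 1^{−1} = 1 (mod 11).
  i = 2 (α = 2): (2−6)(2−8)(2−10)(2−7) = (−4)·(−6)·(−8)·(−5) = 960 ≡ 3, so v_2 = 3^{−1} = 4 (mod 11).
  i = 3 (α = 8): (8−6)(8−2)(8−10)(8−7) = 2·6·(−2)·1 = −24 ≡ 9, so v_3 = 9^{−1} = 5 (mod 11).
  i = 4 (α = 10): (10−6)(10−2)(10−8)(10−7) = 4·8·2·3 = 192 ≡ 5, so v_4 = 5^{−1} = 9 (mod 11).
  i = 5 (α = 7): (7−6)(7−2)(7−8)(7−10) = 1·5·(−1)·(−3) = 15 ≡ 4, so v_5 = 4^{−1} = 3 (mod 11).
  v = [1, 4, 5, 9, 3].
Step 2: syndromes of r = [10, 1, 3, 7, 1] (all sums mod 11).
  S_0 = Σ v_i r_i = 1·10 + 4·1 + 5·3 + 9·7 + 3·1 = 95 ≡ 7.
  S_1 = Σ v_i α_i r_i = 1·6·10 + 4·2·1 + 5·8·3 + 9·10·7 + 3·7·1 = 839 ≡ 3.
  α_i^2 mod 11 = [3, 4, 9, 1, 5].
  S_2 = Σ v_i α_i^2 r_i = 1·3·10 + 4·4·1 + 5·9·3 + 9·1·7 + 3·5·1 = 259 ≡ 6.
  S = (7, 3, 6) ≠ 0, so r is not a codeword (an error is present).
Step 3: locate the error. For a single error e at position i, S_ℓ = v_i·e·α_i^ℓ, so α_err = S_1/S_0.
  S_0^{−1} = 7^{−1} = 8 (mod 11), so α_err = 3·8 = 24 ≡ 2 = α_2. Error position i = 2.
  Consistency check: S_2/S_1 = 6·4 = 24 ≡ 2 = α_err ✓ (single-error assumption holds).
Step 4: error magnitude e = S_0/v_2 = S_0·∏_{j≠2}(α_2 − α_j) = 7·3 = 21 ≡ 10 (mod 11).
Step 5: correct position 2: c_2 = r_2 − e = 1 − 10 ≡ 2 (mod 11). Hence c = [10, 2, 3, 7, 1].
  Check: interpolating c through the α_i gives m(x) = 9 + 2·x (degree < 2) with m(α_i) = c_i for every i, so c is indeed a codeword.


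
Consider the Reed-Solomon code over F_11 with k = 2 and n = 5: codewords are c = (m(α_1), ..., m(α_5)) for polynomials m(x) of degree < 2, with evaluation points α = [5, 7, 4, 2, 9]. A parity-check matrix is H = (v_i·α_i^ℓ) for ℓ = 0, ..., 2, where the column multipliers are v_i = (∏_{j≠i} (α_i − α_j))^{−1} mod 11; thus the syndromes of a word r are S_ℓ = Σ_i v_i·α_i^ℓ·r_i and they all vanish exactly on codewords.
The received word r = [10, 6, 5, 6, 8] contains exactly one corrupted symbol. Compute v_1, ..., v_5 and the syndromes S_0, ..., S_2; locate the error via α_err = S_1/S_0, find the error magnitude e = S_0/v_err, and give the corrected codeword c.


S = (5, 2, 3), error at position 2, error magnitude e = 8, c = [10, 9, 5, 6, 8].

Step 1: column multipliers v_i = (∏_{j≠i}(α_i − α_j))^{−1} mod 11.
  i = 1 (α = 5): (5−7)(5−4)(5−2)(5−9) = (−2)·1·3·(−4) = 24 ≡ 2, so v_1 = 2^{−1} = 6 (mod 11).
  i = 2 (α = 7): (7−5)(7−4)(7−2)(7−9) = 2·3·5·(−2) = −60 ≡ 6, so v_2 = 6^{−1} = 2 (mod 11).
  i = 3 (α = 4): (4−5)(4−7)(4−2)(4−9) = (−1)·(−3)·2·(−5) = −30 ≡ 3, so v_3 = 3^{−1} = 4 (mod 11).
  i = 4 (α = 2): (2−5)(2−7)(2−4)(2−9) = (−3)·(−5)·(−2)·(−7) = 210 ≡ 1, so v_4 = 1^{−1} = 1 (mod 11).
  i = 5 (α = 9): (9−5)(9−7)(9−4)(9−2) = 4·2·5·7 = 280 ≡ 5, so v_5 = 5^{−1} = 9 (mod 11).
  v = [6, 2, 4, 1, 9].
Step 2: syndromes of r = [10, 6, 5, 6, 8] (all sums mod 11).
  S_0 = Σ v_i r_i = 6·10 + 2·6 + 4·5 + 1·6 + 9·8 = 170 ≡ 5.
  S_1 = Σ v_i α_i r_i = 6·5·10 + 2·7·6 + 4·4·5 + 1·2·6 + 9·9·8 = 1124 ≡ 2.
  α_i^2 mod 11 = [3, 5, 5, 4, 4].
  S_2 = Σ v_i α_i^2 r_i = 6·3·10 + 2·5·6 + 4·5·5 + 1·4·6 + 9·4·8 = 652 ≡ 3.
  S = (5, 2, 3) ≠ 0, so r is not a codeword (an error is present).
Step 3: locate the error. For a single error e at position i, S_ℓ = v_i·e·α_i^ℓ, so α_err = S_1/S_0.
  S_0^{−1} = 5^{−1} = 9 (mod 11), so α_err = 2·9 = 18 ≡ 7 = α_2. Error position i = 2.
  Consistency check: S_2/S_1 = 3·6 = 18 ≡ 7 = α_err ✓ (single-error assumption holds).
Step 4: error magnitude e = S_0/v_2 = S_0·∏_{j≠2}(α_2 − α_j) = 5·6 = 30 ≡ 8 (mod 11).
Step 5: correct position 2: c_2 = r_2 − e = 6 − 8 ≡ 9 (mod 11). Hence c = [10, 9, 5, 6, 8].
  Check: interpolating c through the α_i gives m(x) = 7 + 5·x (degree < 2) with m(α_i) = c_i for every i, so c is indeed a codeword.


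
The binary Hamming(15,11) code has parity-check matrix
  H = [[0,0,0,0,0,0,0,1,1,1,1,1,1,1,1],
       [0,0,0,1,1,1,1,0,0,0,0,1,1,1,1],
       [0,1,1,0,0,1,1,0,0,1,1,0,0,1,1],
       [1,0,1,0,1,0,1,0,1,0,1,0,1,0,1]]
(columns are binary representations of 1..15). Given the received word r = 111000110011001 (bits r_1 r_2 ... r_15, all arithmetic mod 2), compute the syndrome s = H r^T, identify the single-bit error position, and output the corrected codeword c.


s = (0, 1, 1, 1)^T, error position = 7, corrected codeword c = 111000010011001

Compute s = H r^T mod 2 one row at a time:
  s_1 = 1 + 0 + 0 + 1 + 1 + 0 + 0 + 1 = 4 ≡ 0 (mod 2).
  s_2 = 0 + 0 + 0 + 1 + 1 + 0 + 0 + 1 = 3 ≡ 1 (mod 2).
  s_3 = 1 + 1 + 0 + 1 + 0 + 1 + 0 + 1 = 5 ≡ 1 (mod 2).
  s_4 = 1 + 1 + 0 + 1 + 0 + 1 + 0 + 1 = 5 ≡ 1 (mod 2).
s = (0, 1, 1, 1)^T — this equals column 7 of H (binary 0111), so error is at position 7.
Correct: flip bit 7 of r = 111000110011001 to get c = 111000010011001.


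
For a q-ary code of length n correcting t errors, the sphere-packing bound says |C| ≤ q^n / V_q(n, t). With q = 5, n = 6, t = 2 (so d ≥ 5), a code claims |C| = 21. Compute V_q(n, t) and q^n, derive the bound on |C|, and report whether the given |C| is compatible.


V_q(n, t) = 265, q^n = 15625, Hamming bound = 58, |C| = 21 ≤ bound (satisfied).

Step 1: Compute V_q(n, t) = Σ_{j=0}^2 C(n, j) (q−1)^j.
  j = 0: C(6,0)·(4)^0 = 1·1 = 1.
  j = 1: C(6,1)·(4)^1 = 6·4 = 24.
  j = 2: C(6,2)·(4)^2 = 15·16 = 240.
  V_q(n, t) = 1 + 24 + 240 = 265.
Step 2: q^n = 5^6 = 15625.
Step 3: Hamming bound ⌊q^n / V_q(n,t)⌋ = ⌊15625/265⌋ = 58.
Step 4: Compare |C| = 21 to 58: satisfied.
The claimed |C| lies below the Hamming bound.


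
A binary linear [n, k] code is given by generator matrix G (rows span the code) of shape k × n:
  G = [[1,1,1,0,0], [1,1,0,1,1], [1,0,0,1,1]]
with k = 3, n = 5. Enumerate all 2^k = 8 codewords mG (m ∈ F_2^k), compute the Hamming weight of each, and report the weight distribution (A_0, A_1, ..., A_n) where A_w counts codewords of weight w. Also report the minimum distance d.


Weight distribution: A_0 = 1, A_1 = 1, A_2 = 1, A_3 = 3, A_4 = 2. Minimum distance d = 1.

Enumerate all 2^3 = 8 messages m ∈ F_2^3.
For each, compute codeword c = mG in F_2^5, then tally its weight.
  m = 000 → c = 00000, weight = 0.
  m = 100 → c = 11100, weight = 3.
  m = 010 → c = 11011, weight = 4.
  m = 110 → c = 00111, weight = 3.
  m = 001 → c = 10011, weight = 3.
  m = 101 → c = 01111, weight = 4.
  m = 011 → c = 01000, weight = 1.
  m = 111 → c = 10100, weight = 2.
Tally weights:
  weight 0: 1 codewords.
  weight 1: 1 codewords.
  weight 2: 1 codewords.
  weight 3: 3 codewords.
  weight 4: 2 codewords.
Minimum distance d = smallest w > 0 with A_w > 0 = 1.
Sanity: Σ A_w = 8 = 2^3 = 8 ✓.


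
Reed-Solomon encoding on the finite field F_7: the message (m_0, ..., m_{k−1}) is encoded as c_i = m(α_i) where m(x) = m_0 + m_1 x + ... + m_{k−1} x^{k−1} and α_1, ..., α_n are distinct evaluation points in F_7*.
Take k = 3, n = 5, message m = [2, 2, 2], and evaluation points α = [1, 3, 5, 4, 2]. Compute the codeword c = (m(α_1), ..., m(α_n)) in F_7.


c = [6, 5, 6, 0, 0]

Message polynomial: m(x) = 2 + 2·x + 2·x^2 (mod 7).
For each evaluation point α_i, compute m(α_i) mod 7:
  α_1 = 1: Horner steps 2 → 4 → 6, so m(1) = 6.
  α_2 = 3: Horner steps 2 → 1 → 5, so m(3) = 5.
  α_3 = 5: Horner steps 2 → 5 → 6, so m(5) = 6.
  α_4 = 4: Horner steps 2 → 3 → 0, so m(4) = 0.
  α_5 = 2: Horner steps 2 → 6 → 0, so m(2) = 0.
Codeword c = [6, 5, 6, 0, 0] ∈ F_7^5.
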